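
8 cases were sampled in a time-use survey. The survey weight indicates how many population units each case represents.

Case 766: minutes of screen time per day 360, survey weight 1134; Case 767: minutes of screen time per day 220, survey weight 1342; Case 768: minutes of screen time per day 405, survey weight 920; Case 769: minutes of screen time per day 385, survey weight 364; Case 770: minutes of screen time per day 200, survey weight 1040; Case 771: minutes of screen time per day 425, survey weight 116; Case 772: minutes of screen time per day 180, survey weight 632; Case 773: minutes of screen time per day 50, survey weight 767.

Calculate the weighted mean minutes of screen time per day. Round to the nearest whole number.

257

Weighted sum = 360×1134 + 220×1342 + 405×920 + 385×364 + 200×1040 + 425×116 + 180×632 + 50×767
  = 408240 + 295240 + 372600 + 140140 + 208000 + 49300 + 113760 + 38350 = 1625630
Sum of weights = 1134 + 1342 + 920 + 364 + 1040 + 116 + 632 + 767 = 6315
Weighted mean = 1625630 / 6315 = 257.42359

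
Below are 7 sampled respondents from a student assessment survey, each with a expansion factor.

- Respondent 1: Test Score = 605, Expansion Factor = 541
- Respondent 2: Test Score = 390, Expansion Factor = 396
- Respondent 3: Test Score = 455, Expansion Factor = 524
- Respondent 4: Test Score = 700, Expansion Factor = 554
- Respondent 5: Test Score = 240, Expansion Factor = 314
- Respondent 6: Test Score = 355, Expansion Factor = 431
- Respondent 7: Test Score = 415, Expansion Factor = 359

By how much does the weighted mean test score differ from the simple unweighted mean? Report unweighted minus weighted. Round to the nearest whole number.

-25

Unweighted sum = 605 + 390 + 455 + 700 + 240 + 355 + 415 = 3160
Unweighted mean = 3160 / 7 = 451.42857
Weighted sum = 605×541 + 390×396 + 455×524 + 700×554 + 240×314 + 355×431 + 415×359
  = 327305 + 154440 + 238420 + 387800 + 75360 + 153005 + 148985 = 1485315
Sum of weights = 3119
Weighted mean = 1485315 / 3119 = 476.21513
Difference (unweighted minus weighted) = -24.786562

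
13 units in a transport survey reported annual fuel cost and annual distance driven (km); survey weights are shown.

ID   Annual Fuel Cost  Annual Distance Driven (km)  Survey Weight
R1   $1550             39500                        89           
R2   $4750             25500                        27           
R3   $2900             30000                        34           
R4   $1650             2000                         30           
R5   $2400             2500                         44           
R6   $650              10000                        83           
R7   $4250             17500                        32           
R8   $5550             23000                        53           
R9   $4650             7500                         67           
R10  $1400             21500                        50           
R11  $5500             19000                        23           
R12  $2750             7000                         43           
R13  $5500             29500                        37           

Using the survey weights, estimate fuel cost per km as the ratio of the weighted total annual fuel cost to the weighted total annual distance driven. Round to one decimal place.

Σ wᵢ·y = 1833800
Σ wᵢ·x = 11410000
Ratio = 1833800 / 11410000 = 0.16071867

0.2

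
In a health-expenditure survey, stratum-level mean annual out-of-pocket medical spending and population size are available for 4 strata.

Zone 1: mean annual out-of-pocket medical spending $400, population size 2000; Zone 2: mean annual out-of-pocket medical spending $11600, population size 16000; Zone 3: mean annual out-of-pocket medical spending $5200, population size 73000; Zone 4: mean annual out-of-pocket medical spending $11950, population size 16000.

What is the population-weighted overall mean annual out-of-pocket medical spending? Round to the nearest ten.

Σ Nₕ·x̄ₕ = 400×2000 + 11600×16000 + 5200×73000 + 11950×16000
  = 800000 + 185600000 + 379600000 + 191200000 = 757200000
Σ Nₕ = 2000 + 16000 + 73000 + 16000 = 107000
Overall mean = 757200000 / 107000 = 7076.6355

7080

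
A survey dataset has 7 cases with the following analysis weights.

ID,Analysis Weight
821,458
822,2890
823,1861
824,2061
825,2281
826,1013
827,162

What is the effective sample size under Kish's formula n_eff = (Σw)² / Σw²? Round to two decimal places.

Σ wᵢ = 10726
Σ wᵢ² = 209764 + 8352100 + 3463321 + 4247721 + 5202961 + 1026169 + 26244 = 22528280
n_eff = 10726² / 22528280 = 115047076 / 22528280 = 5.1067847

5.11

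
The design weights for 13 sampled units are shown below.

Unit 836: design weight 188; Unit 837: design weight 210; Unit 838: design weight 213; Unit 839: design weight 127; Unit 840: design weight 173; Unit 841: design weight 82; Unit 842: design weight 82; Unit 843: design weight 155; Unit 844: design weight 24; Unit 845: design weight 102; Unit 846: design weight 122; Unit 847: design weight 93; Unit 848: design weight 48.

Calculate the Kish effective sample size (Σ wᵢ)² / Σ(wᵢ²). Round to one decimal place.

10.7

Σ wᵢ = 1619
Σ wᵢ² = 245161
n_eff = 1619² / 245161 = 2621161 / 245161 = 10.69159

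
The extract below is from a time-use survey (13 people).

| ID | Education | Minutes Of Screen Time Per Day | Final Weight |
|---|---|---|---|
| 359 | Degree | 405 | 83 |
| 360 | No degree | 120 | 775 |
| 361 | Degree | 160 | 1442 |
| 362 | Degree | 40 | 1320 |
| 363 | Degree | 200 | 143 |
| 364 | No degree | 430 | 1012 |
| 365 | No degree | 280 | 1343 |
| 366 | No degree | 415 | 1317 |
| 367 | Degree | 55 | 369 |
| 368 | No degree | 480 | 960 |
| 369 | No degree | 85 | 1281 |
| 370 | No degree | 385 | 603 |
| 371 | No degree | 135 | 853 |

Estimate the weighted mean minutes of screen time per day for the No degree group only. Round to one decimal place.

290.7

No degree rows: 360, 364, 365, 366, 368, 369, 370, 371
Weighted sum = 120×775 + 430×1012 + 280×1343 + 415×1317 + 480×960 + 85×1281 + 385×603 + 135×853
  = 93000 + 435160 + 376040 + 546555 + 460800 + 108885 + 232155 + 115155 = 2367750
Sum of weights = 775 + 1012 + 1343 + 1317 + 960 + 1281 + 603 + 853 = 8144
Weighted mean = 2367750 / 8144 = 290.73551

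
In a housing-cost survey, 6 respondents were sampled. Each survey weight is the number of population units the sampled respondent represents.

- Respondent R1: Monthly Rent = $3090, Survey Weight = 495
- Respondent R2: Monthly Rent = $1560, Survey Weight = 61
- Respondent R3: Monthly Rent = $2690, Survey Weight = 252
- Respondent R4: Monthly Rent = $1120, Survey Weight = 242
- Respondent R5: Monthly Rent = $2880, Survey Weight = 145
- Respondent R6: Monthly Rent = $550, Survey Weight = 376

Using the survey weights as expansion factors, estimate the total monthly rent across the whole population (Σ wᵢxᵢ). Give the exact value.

Weighted total = 3090×495 + 1560×61 + 2690×252 + 1120×242 + 2880×145 + 550×376
  = 3198030

3198030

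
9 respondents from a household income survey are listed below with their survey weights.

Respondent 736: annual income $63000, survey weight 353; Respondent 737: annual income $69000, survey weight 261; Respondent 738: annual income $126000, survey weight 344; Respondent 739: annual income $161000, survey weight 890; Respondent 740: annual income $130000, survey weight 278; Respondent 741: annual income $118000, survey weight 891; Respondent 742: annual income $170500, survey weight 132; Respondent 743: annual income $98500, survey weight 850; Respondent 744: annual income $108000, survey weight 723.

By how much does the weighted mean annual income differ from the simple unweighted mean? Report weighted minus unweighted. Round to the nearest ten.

1000

Unweighted sum = 63000 + 69000 + 126000 + 161000 + 130000 + 118000 + 170500 + 98500 + 108000 = 1044000
Unweighted mean = 1044000 / 9 = 116000
Weighted sum = 63000×353 + 69000×261 + 126000×344 + 161000×890 + 130000×278 + 118000×891 + 170500×132 + 98500×850 + 108000×723
  = 552475000
Sum of weights = 353 + 261 + 344 + 890 + 278 + 891 + 132 + 850 + 723 = 4722
Weighted mean = 552475000 / 4722 = 117000.21
Difference (weighted minus unweighted) = 1000.2118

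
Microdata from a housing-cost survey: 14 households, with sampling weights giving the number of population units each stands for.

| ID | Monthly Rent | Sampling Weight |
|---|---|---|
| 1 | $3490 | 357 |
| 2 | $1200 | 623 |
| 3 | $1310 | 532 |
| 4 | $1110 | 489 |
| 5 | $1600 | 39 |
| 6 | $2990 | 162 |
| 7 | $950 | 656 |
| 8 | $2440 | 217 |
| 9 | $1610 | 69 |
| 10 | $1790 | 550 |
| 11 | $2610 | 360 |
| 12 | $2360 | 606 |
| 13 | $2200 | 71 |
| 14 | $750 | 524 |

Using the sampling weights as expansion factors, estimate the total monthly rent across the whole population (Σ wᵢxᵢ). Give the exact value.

8947250

Weighted total = 8947250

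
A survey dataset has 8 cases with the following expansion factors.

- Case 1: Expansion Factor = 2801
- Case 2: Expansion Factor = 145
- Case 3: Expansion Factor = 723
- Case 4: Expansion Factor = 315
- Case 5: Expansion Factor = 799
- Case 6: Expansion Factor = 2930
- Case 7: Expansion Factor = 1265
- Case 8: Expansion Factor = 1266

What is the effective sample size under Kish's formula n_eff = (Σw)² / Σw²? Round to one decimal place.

Σ wᵢ = 2801 + 145 + 723 + 315 + 799 + 2930 + 1265 + 1266 = 10244
Σ wᵢ² = 7845601 + 21025 + 522729 + 99225 + 638401 + 8584900 + 1600225 + 1602756 = 20914862
n_eff = 10244² / 20914862 = 104939536 / 20914862 = 5.0174625

5.0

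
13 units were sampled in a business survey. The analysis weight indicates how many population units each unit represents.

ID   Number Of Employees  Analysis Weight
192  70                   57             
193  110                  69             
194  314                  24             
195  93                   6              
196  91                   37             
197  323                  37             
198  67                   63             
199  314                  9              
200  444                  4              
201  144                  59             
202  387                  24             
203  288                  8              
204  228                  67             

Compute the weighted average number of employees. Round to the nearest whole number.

171

Weighted sum = 79179
Sum of weights = 464
Weighted mean = 79179 / 464 = 170.6444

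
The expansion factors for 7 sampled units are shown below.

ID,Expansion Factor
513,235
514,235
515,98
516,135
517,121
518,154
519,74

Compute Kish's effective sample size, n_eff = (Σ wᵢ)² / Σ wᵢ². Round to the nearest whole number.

Σ wᵢ = 235 + 235 + 98 + 135 + 121 + 154 + 74 = 1052
Σ wᵢ² = 55225 + 55225 + 9604 + 18225 + 14641 + 23716 + 5476 = 182112
n_eff = 1052² / 182112 = 1106704 / 182112 = 6.0770515

6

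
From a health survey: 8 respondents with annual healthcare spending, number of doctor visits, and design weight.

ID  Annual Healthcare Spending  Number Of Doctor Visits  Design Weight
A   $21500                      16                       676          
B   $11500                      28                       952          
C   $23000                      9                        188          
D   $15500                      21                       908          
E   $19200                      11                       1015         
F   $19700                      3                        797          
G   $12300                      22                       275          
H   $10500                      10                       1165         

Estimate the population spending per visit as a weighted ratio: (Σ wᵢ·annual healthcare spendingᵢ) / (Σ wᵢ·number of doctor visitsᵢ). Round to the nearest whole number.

Σ wᵢ·y = 21500×676 + 11500×952 + 23000×188 + 15500×908 + 19200×1015 + 19700×797 + 12300×275 + 10500×1165
  = 14534000 + 10948000 + 4324000 + 14074000 + 19488000 + 15700900 + 3382500 + 12232500 = 94683900
Σ wᵢ·x = 16×676 + 28×952 + 9×188 + 21×908 + 11×1015 + 3×797 + 22×275 + 10×1165
  = 10816 + 26656 + 1692 + 19068 + 11165 + 2391 + 6050 + 11650 = 89488
Ratio = 94683900 / 89488 = 1058.0625

1058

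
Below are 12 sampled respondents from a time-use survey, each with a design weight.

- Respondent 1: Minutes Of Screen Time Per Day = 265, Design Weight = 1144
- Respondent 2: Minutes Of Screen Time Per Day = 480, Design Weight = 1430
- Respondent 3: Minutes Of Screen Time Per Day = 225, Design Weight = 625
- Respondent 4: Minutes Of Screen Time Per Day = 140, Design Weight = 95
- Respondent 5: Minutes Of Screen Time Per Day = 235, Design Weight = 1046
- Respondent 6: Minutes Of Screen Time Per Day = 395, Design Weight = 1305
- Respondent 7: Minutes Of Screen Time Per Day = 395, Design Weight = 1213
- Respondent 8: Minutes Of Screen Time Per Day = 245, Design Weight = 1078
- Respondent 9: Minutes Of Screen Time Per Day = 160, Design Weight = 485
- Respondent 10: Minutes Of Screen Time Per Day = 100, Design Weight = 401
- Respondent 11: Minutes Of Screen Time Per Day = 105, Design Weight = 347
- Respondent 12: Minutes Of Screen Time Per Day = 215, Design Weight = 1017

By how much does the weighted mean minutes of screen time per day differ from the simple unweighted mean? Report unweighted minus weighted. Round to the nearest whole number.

Unweighted sum = 265 + 480 + 225 + 140 + 235 + 395 + 395 + 245 + 160 + 100 + 105 + 215 = 2960
Unweighted mean = 2960 / 12 = 246.66667
Weighted sum = 265×1144 + 480×1430 + 225×625 + 140×95 + 235×1046 + 395×1305 + 395×1213 + 245×1078 + 160×485 + 100×401 + 105×347 + 215×1017
  = 303160 + 686400 + 140625 + 13300 + 245810 + 515475 + 479135 + 264110 + 77600 + 40100 + 36435 + 218655 = 3020805
Sum of weights = 1144 + 1430 + 625 + 95 + 1046 + 1305 + 1213 + 1078 + 485 + 401 + 347 + 1017 = 10186
Weighted mean = 3020805 / 10186 = 296.5644
Difference (unweighted minus weighted) = -49.897735

-50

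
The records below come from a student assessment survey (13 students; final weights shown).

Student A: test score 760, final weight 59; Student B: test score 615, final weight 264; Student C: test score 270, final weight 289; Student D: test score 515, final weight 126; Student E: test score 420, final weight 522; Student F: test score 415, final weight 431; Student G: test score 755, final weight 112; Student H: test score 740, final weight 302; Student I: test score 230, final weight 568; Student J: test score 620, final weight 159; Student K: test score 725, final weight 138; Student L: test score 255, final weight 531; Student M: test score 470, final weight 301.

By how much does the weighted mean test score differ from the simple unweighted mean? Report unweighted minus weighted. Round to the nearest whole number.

Unweighted sum = 6790
Unweighted mean = 6790 / 13 = 522.30769
Weighted sum = 1662410
Sum of weights = 3802
Weighted mean = 1662410 / 3802 = 437.24619
Difference (unweighted minus weighted) = 85.061506

85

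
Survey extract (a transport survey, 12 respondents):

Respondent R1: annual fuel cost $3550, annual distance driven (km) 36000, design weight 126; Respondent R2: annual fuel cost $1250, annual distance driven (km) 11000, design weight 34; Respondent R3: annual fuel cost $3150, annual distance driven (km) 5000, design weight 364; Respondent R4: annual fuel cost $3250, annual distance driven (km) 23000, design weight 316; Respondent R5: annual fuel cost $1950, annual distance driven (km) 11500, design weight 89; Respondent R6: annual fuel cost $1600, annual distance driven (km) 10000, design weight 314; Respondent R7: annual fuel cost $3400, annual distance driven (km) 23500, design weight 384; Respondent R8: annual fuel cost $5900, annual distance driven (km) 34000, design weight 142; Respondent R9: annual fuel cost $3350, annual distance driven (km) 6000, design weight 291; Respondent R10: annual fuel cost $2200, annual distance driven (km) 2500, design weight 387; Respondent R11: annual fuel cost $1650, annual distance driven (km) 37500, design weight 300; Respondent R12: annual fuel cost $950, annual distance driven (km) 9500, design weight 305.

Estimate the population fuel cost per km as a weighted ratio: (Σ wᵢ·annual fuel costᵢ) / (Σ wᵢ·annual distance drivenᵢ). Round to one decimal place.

0.2

Σ wᵢ·y = 3550×126 + 1250×34 + 3150×364 + 3250×316 + 1950×89 + 1600×314 + 3400×384 + 5900×142 + 3350×291 + 2200×387 + 1650×300 + 950×305
  = 8093750
Σ wᵢ·x = 36000×126 + 11000×34 + 5000×364 + 23000×316 + 11500×89 + 10000×314 + 23500×384 + 34000×142 + 6000×291 + 2500×387 + 37500×300 + 9500×305
  = 4536000 + 374000 + 1820000 + 7268000 + 1023500 + 3140000 + 9024000 + 4828000 + 1746000 + 967500 + 11250000 + 2897500 = 48874500
Ratio = 8093750 / 48874500 = 0.16560272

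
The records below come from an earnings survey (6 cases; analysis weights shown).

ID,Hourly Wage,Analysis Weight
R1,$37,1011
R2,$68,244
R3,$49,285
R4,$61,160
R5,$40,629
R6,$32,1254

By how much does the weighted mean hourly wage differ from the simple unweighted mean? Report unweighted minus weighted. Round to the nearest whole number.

Unweighted sum = 37 + 68 + 49 + 61 + 40 + 32 = 287
Unweighted mean = 287 / 6 = 47.833333
Weighted sum = 143012
Sum of weights = 3583
Weighted mean = 143012 / 3583 = 39.914039
Difference (unweighted minus weighted) = 7.9192948

8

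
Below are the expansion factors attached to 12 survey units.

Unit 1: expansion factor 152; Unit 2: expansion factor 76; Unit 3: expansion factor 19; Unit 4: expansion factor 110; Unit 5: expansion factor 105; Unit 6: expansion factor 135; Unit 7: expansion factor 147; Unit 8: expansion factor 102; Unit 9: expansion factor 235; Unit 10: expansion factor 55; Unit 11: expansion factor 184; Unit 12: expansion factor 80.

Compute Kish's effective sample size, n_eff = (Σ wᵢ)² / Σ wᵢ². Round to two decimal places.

9.75

Σ wᵢ = 1400
Σ wᵢ² = 201110
n_eff = 1400² / 201110 = 1960000 / 201110 = 9.7459102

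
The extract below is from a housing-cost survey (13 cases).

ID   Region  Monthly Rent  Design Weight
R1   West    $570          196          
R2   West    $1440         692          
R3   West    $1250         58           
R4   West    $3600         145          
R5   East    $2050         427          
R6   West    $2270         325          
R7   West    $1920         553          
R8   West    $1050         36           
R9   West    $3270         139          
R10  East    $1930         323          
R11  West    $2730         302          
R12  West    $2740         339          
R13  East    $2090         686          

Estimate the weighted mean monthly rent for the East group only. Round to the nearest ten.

East rows: R5, R10, R13
Weighted sum = 2050×427 + 1930×323 + 2090×686
  = 2932480
Sum of weights = 1436
Weighted mean = 2932480 / 1436 = 2042.117

2040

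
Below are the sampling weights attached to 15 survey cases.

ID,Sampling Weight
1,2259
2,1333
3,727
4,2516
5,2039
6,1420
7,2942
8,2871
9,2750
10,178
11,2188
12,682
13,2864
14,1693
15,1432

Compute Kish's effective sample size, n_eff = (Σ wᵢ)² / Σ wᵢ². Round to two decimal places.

Σ wᵢ = 27894
Σ wᵢ² = 62776702
n_eff = 27894² / 62776702 = 778075236 / 62776702 = 12.394331

12.39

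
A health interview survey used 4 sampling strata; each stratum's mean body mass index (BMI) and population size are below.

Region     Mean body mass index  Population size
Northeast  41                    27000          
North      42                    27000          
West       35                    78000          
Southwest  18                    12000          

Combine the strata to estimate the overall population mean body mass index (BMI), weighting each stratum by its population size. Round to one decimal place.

Σ Nₕ·x̄ₕ = 5187000
Σ Nₕ = 27000 + 27000 + 78000 + 12000 = 144000
Overall mean = 5187000 / 144000 = 36.020833

36.0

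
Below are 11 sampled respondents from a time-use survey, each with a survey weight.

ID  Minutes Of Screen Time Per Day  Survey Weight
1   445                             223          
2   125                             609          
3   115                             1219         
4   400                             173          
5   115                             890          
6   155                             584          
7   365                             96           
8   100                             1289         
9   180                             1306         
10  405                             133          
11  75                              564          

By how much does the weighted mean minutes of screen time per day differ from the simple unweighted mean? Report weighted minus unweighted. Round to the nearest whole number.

-74

Unweighted sum = 445 + 125 + 115 + 400 + 115 + 155 + 365 + 100 + 180 + 405 + 75 = 2480
Unweighted mean = 2480 / 11 = 225.45455
Weighted sum = 445×223 + 125×609 + 115×1219 + 400×173 + 115×890 + 155×584 + 365×96 + 100×1289 + 180×1306 + 405×133 + 75×564
  = 1072800
Sum of weights = 223 + 609 + 1219 + 173 + 890 + 584 + 96 + 1289 + 1306 + 133 + 564 = 7086
Weighted mean = 1072800 / 7086 = 151.39712
Difference (weighted minus unweighted) = -74.057424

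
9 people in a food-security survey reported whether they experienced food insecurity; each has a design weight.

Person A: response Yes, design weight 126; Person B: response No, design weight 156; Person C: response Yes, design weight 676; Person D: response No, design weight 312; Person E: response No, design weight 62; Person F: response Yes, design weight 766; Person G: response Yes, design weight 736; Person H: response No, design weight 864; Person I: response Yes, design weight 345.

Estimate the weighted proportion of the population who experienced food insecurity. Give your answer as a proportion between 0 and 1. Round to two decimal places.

0.66

Sum of weights for 'Yes' = 126 + 676 + 766 + 736 + 345 = 2649
Total weight = 126 + 156 + 676 + 312 + 62 + 766 + 736 + 864 + 345 = 4043
Weighted proportion = 2649 / 4043 = 0.65520653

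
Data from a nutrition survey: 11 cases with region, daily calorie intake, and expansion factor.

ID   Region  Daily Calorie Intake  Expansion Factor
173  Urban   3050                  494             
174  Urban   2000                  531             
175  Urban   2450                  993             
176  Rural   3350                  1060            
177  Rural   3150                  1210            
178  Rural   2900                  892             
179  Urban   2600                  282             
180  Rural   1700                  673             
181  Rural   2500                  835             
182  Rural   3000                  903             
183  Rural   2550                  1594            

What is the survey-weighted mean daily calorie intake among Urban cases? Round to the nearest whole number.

2493

Urban rows: 173, 174, 175, 179
Weighted sum = 3050×494 + 2000×531 + 2450×993 + 2600×282
  = 1506700 + 1062000 + 2432850 + 733200 = 5734750
Sum of weights = 494 + 531 + 993 + 282 = 2300
Weighted mean = 5734750 / 2300 = 2493.3696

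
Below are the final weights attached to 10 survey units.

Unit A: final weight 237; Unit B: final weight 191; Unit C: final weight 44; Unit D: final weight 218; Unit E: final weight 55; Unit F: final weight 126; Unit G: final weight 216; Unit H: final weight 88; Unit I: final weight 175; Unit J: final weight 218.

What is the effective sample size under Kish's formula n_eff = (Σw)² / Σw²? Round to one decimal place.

8.4

Σ wᵢ = 237 + 191 + 44 + 218 + 55 + 126 + 216 + 88 + 175 + 218 = 1568
Σ wᵢ² = 56169 + 36481 + 1936 + 47524 + 3025 + 15876 + 46656 + 7744 + 30625 + 47524 = 293560
n_eff = 1568² / 293560 = 2458624 / 293560 = 8.375201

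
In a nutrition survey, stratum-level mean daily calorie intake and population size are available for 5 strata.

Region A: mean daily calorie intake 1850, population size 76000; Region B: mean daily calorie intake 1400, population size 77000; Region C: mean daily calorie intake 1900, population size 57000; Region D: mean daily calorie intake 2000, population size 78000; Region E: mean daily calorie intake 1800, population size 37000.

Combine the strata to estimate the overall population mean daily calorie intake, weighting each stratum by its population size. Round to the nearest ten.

Σ Nₕ·x̄ₕ = 1850×76000 + 1400×77000 + 1900×57000 + 2000×78000 + 1800×37000
  = 140600000 + 107800000 + 108300000 + 156000000 + 66600000 = 579300000
Σ Nₕ = 76000 + 77000 + 57000 + 78000 + 37000 = 325000
Overall mean = 579300000 / 325000 = 1782.4615

1780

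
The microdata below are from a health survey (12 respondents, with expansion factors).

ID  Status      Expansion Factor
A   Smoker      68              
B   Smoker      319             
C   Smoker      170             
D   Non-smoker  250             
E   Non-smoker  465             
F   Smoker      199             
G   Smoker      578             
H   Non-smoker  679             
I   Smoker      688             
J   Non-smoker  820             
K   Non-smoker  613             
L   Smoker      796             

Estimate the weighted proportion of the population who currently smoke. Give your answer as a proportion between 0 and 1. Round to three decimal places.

Sum of weights for 'Smoker' = 68 + 319 + 170 + 199 + 578 + 688 + 796 = 2818
Total weight = 68 + 319 + 170 + 250 + 465 + 199 + 578 + 679 + 688 + 820 + 613 + 796 = 5645
Weighted proportion = 2818 / 5645 = 0.49920283

0.499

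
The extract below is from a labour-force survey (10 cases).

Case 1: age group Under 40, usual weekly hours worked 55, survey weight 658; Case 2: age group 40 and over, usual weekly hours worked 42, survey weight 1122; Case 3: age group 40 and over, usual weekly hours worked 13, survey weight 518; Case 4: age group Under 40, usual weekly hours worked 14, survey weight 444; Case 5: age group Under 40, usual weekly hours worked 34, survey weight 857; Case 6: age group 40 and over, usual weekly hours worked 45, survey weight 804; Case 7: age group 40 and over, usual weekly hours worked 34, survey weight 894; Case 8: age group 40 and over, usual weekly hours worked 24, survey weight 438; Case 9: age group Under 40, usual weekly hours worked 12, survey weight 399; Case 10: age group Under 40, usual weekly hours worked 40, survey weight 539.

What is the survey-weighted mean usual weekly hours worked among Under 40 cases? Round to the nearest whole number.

34

Under 40 rows: 1, 4, 5, 9, 10
Weighted sum = 55×658 + 14×444 + 34×857 + 12×399 + 40×539
  = 36190 + 6216 + 29138 + 4788 + 21560 = 97892
Sum of weights = 658 + 444 + 857 + 399 + 539 = 2897
Weighted mean = 97892 / 2897 = 33.790818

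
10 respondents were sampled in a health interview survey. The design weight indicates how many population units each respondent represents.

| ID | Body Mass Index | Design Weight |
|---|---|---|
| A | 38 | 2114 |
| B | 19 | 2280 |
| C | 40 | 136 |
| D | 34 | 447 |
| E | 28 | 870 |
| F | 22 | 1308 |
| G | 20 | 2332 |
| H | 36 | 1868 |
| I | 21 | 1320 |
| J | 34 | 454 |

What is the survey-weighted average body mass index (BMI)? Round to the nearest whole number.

27

Weighted sum = 354470
Sum of weights = 2114 + 2280 + 136 + 447 + 870 + 1308 + 2332 + 1868 + 1320 + 454 = 13129
Weighted mean = 354470 / 13129 = 26.99901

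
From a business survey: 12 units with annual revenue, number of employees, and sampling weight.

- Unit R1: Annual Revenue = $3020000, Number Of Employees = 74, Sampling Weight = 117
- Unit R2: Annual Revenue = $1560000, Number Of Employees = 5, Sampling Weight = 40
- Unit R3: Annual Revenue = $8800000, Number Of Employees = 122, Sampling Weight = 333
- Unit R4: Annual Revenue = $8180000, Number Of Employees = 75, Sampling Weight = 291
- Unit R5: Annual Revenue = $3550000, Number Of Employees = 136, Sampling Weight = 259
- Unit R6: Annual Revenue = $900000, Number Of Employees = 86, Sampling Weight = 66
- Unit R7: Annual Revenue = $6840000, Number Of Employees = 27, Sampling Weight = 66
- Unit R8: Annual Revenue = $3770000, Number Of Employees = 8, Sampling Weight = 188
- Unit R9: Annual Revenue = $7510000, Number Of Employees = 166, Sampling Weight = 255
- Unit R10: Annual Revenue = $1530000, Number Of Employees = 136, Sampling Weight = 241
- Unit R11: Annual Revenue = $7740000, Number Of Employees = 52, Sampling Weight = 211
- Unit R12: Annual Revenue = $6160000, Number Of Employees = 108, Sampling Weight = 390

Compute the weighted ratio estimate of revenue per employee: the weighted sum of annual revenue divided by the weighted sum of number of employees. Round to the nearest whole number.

Σ wᵢ·y = 3020000×117 + 1560000×40 + 8800000×333 + 8180000×291 + 3550000×259 + 900000×66 + 6840000×66 + 3770000×188 + 7510000×255 + 1530000×241 + 7740000×211 + 6160000×390
  = 353340000 + 62400000 + 2930400000 + 2380380000 + 919450000 + 59400000 + 451440000 + 708760000 + 1915050000 + 368730000 + 1633140000 + 2402400000 = 14184890000
Σ wᵢ·x = 74×117 + 5×40 + 122×333 + 75×291 + 136×259 + 86×66 + 27×66 + 8×188 + 166×255 + 136×241 + 52×211 + 108×390
  = 243693
Ratio = 14184890000 / 243693 = 58208.032

58208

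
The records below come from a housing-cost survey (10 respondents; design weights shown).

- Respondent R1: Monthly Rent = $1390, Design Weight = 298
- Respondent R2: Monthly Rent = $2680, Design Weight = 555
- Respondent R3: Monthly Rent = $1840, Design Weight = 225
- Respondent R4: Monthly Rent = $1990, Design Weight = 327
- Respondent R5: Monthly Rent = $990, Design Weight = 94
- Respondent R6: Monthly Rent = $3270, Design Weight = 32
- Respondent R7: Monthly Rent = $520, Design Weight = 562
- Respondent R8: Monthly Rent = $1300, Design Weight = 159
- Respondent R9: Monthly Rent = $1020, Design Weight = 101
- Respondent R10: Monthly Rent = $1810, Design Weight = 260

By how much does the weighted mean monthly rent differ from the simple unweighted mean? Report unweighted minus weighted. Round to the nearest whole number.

60

Unweighted sum = 1390 + 2680 + 1840 + 1990 + 990 + 3270 + 520 + 1300 + 1020 + 1810 = 16810
Unweighted mean = 16810 / 10 = 1681
Weighted sum = 1390×298 + 2680×555 + 1840×225 + 1990×327 + 990×94 + 3270×32 + 520×562 + 1300×159 + 1020×101 + 1810×260
  = 414220 + 1487400 + 414000 + 650730 + 93060 + 104640 + 292240 + 206700 + 103020 + 470600 = 4236610
Sum of weights = 298 + 555 + 225 + 327 + 94 + 32 + 562 + 159 + 101 + 260 = 2613
Weighted mean = 4236610 / 2613 = 1621.3586
Difference (unweighted minus weighted) = 59.641408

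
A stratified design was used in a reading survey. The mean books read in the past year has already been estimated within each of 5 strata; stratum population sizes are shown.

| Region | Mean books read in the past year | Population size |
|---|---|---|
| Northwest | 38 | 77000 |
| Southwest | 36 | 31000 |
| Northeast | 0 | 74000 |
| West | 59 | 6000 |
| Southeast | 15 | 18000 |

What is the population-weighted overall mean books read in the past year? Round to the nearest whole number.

Σ Nₕ·x̄ₕ = 38×77000 + 36×31000 + 0×74000 + 59×6000 + 15×18000
  = 2926000 + 1116000 + 0 + 354000 + 270000 = 4666000
Σ Nₕ = 77000 + 31000 + 74000 + 6000 + 18000 = 206000
Overall mean = 4666000 / 206000 = 22.650485

23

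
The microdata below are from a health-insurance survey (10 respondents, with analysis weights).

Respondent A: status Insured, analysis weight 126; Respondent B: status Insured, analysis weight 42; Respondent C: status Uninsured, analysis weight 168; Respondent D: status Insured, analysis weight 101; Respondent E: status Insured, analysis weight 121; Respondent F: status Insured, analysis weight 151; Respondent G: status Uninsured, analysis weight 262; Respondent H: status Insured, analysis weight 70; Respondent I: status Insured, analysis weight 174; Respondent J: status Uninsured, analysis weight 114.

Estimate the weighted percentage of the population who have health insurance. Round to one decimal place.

Sum of weights for 'Insured' = 126 + 42 + 101 + 121 + 151 + 70 + 174 = 785
Total weight = 126 + 42 + 168 + 101 + 121 + 151 + 262 + 70 + 174 + 114 = 1329
Weighted proportion = 785 / 1329 = 0.59066968 → 59.066968%

59.1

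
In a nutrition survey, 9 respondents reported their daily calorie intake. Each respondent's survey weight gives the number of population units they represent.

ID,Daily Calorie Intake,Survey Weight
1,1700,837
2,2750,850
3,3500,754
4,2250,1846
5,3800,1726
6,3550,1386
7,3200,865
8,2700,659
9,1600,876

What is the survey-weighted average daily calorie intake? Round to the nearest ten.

Weighted sum = 1700×837 + 2750×850 + 3500×754 + 2250×1846 + 3800×1726 + 3550×1386 + 3200×865 + 2700×659 + 1600×876
  = 27980900
Sum of weights = 837 + 850 + 754 + 1846 + 1726 + 1386 + 865 + 659 + 876 = 9799
Weighted mean = 27980900 / 9799 = 2855.4853

2860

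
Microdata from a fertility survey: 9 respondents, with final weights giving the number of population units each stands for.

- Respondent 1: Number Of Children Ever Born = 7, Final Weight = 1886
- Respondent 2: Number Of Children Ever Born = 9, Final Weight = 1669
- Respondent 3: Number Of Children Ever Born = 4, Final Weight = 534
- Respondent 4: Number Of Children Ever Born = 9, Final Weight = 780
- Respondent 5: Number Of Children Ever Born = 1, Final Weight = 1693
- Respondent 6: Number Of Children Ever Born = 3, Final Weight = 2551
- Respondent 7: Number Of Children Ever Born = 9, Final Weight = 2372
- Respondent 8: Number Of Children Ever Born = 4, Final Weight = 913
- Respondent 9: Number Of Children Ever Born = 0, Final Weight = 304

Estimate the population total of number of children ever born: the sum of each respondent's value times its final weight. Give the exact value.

Weighted total = 7×1886 + 9×1669 + 4×534 + 9×780 + 1×1693 + 3×2551 + 9×2372 + 4×913 + 0×304
  = 13202 + 15021 + 2136 + 7020 + 1693 + 7653 + 21348 + 3652 + 0 = 71725

71725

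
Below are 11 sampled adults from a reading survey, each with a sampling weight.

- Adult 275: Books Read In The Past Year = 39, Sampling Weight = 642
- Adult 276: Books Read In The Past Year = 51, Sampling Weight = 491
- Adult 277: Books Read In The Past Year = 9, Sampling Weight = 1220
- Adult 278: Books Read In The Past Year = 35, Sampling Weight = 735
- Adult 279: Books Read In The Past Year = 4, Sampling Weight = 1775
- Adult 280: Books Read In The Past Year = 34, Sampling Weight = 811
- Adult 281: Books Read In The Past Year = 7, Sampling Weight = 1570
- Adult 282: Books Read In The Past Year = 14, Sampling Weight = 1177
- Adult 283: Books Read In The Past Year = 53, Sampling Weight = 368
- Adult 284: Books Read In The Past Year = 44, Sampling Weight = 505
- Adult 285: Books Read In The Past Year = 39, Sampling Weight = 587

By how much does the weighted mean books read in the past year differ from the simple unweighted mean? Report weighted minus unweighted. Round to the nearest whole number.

-8

Unweighted sum = 39 + 51 + 9 + 35 + 4 + 34 + 7 + 14 + 53 + 44 + 39 = 329
Unweighted mean = 329 / 11 = 29.909091
Weighted sum = 39×642 + 51×491 + 9×1220 + 35×735 + 4×1775 + 34×811 + 7×1570 + 14×1177 + 53×368 + 44×505 + 39×587
  = 213543
Sum of weights = 642 + 491 + 1220 + 735 + 1775 + 811 + 1570 + 1177 + 368 + 505 + 587 = 9881
Weighted mean = 213543 / 9881 = 21.611477
Difference (weighted minus unweighted) = -8.2976143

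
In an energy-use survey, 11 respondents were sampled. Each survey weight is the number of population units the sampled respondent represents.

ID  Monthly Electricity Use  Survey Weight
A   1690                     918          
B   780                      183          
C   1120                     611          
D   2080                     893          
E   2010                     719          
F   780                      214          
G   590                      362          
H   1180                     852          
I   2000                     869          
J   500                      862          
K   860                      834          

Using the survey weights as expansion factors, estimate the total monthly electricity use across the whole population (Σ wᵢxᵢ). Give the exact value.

9953210

Weighted total = 1690×918 + 780×183 + 1120×611 + 2080×893 + 2010×719 + 780×214 + 590×362 + 1180×852 + 2000×869 + 500×862 + 860×834
  = 1551420 + 142740 + 684320 + 1857440 + 1445190 + 166920 + 213580 + 1005360 + 1738000 + 431000 + 717240 = 9953210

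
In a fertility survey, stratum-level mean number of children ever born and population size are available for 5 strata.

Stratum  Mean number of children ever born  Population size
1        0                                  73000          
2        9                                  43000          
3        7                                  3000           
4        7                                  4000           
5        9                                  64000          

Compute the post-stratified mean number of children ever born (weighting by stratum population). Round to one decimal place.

5.4

Σ Nₕ·x̄ₕ = 0×73000 + 9×43000 + 7×3000 + 7×4000 + 9×64000
  = 0 + 387000 + 21000 + 28000 + 576000 = 1012000
Σ Nₕ = 73000 + 43000 + 3000 + 4000 + 64000 = 187000
Overall mean = 1012000 / 187000 = 5.4117647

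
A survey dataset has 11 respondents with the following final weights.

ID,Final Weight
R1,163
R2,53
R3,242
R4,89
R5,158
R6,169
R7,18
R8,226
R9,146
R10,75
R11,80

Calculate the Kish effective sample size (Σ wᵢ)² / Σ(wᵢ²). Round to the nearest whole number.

Σ wᵢ = 163 + 53 + 242 + 89 + 158 + 169 + 18 + 226 + 146 + 75 + 80 = 1419
Σ wᵢ² = 234129
n_eff = 1419² / 234129 = 2013561 / 234129 = 8.6002204

9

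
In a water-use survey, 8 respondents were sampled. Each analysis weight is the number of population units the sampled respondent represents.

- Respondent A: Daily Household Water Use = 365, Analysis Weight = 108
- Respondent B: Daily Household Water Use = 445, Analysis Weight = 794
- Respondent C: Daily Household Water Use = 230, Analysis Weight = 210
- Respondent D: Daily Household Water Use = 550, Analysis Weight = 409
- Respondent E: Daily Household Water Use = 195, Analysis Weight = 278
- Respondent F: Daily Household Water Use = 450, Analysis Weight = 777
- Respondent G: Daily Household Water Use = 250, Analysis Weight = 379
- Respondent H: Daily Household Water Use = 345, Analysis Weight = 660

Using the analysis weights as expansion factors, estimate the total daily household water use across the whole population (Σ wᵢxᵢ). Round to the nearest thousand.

1392000

Weighted total = 365×108 + 445×794 + 230×210 + 550×409 + 195×278 + 450×777 + 250×379 + 345×660
  = 39420 + 353330 + 48300 + 224950 + 54210 + 349650 + 94750 + 227700 = 1392310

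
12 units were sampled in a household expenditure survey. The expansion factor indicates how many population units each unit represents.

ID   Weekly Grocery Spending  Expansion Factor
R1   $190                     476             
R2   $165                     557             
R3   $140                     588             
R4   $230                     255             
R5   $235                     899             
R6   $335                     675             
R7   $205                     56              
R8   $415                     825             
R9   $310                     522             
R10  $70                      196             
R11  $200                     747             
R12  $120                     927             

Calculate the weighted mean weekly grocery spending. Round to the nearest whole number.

231

Weighted sum = 190×476 + 165×557 + 140×588 + 230×255 + 235×899 + 335×675 + 205×56 + 415×825 + 310×522 + 70×196 + 200×747 + 120×927
  = 90440 + 91905 + 82320 + 58650 + 211265 + 226125 + 11480 + 342375 + 161820 + 13720 + 149400 + 111240 = 1550740
Sum of weights = 6723
Weighted mean = 1550740 / 6723 = 230.66191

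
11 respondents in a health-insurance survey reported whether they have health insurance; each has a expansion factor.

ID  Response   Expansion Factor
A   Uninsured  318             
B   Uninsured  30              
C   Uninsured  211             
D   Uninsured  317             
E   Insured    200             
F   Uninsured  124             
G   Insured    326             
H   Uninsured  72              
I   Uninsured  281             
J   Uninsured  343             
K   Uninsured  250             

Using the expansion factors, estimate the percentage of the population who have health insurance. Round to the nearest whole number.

Sum of weights for 'Insured' = 200 + 326 = 526
Total weight = 318 + 30 + 211 + 317 + 200 + 124 + 326 + 72 + 281 + 343 + 250 = 2472
Weighted proportion = 526 / 2472 = 0.21278317 → 21.278317%

21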